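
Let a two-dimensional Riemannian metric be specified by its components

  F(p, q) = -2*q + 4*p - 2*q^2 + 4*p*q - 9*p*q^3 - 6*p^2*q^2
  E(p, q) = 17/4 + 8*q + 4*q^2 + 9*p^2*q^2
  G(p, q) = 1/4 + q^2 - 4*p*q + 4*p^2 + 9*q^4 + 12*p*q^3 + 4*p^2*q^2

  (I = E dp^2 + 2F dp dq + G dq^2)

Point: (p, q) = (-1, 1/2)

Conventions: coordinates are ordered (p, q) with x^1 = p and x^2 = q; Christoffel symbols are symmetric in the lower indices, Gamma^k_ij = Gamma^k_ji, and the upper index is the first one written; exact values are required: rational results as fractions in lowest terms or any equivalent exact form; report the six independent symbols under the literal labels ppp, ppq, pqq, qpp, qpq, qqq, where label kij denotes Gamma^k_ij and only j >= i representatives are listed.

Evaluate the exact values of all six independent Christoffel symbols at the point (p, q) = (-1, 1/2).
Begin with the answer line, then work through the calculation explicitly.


Answer: Gamma_ppp = -108/41, Gamma_ppq = 84/41, Gamma_pqq = 14/41, Gamma_qpp = -146/41, Gamma_qpq = 68/41, Gamma_qqq = 216/287

E = 23/2, F = -63/8, G = 105/16 at the point
E_p = -9/2, E_q = 21, F_p = 63/8, F_q = -29/4, G_p = -21/2, G_q = 9/2
EG - F^2 = 861/64;  g^inv = (64/861) * [[105/16, 63/8], [63/8, 23/2]]
first-kind symbols [ij,l] = (1/2)(d_i g_jl + d_j g_il - d_l g_ij): [pp,p] = E_p/2 = -9/4, [pp,q] = F_p - E_q/2 = -21/8, [pq,p] = E_q/2 = 21/2, [pq,q] = G_p/2 = -21/4, [qq,p] = F_q - G_p/2 = -2, [qq,q] = G_q/2 = 9/4
Gamma^p_ij = (G*[ij,p] - F*[ij,q])/(EG - F^2), Gamma^q_ij = (E*[ij,q] - F*[ij,p])/(EG - F^2)


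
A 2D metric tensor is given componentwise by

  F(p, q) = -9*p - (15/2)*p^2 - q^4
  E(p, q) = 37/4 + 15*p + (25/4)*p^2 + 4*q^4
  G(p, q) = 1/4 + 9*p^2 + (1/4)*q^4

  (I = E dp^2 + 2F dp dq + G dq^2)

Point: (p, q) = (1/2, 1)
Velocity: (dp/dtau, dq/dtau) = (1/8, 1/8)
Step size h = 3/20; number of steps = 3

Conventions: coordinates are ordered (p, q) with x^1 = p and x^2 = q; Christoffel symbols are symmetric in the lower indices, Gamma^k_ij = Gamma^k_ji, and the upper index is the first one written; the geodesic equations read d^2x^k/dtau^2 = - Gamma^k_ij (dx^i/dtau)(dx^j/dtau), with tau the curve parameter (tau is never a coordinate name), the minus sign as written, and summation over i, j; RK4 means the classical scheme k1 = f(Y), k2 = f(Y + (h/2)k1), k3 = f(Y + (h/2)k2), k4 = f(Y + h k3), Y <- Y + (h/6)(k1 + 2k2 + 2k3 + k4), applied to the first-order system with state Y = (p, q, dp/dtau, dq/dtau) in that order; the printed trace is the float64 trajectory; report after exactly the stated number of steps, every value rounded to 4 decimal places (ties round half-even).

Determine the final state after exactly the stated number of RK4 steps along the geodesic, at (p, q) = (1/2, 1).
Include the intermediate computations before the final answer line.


f(Y) = (dp/dtau, dq/dtau, -Gamma^p_ij Y'^i Y'^j, -Gamma^q_ij Y'^i Y'^j) with the Gammas evaluated at the stage position; h = 0.150000; intermediate values shown to 6 dp
step 0: p = 0.5000, q = 1.0000, dp/dtau = 0.1250, dq/dtau = 0.1250
step 1:
  k1: at (p, q) = (0.500000, 1.000000), (dp/dtau, dq/dtau) = (0.125000, 0.125000); Gamma_ppp = -21.735426, Gamma_ppq = 7.919283, Gamma_pqq = -2.825112, Gamma_qpp = -67.199552, Gamma_qpq = 22.874439, Gamma_qqq = -7.394619; k1 = (0.125000, 0.125000, 0.136281, 0.450708)
  k2: at (p, q) = (0.509375, 1.009375), (dp/dtau, dq/dtau) = (0.135221, 0.158803); Gamma_ppp = -21.942021, Gamma_ppq = 8.077867, Gamma_pqq = -2.899030, Gamma_qpp = -67.119555, Gamma_qpq = 23.103080, Gamma_qqq = -7.532239; k2 = (0.135221, 0.158803, 0.127392, 0.425006)
  k3: at (p, q) = (0.510142, 1.011910), (dp/dtau, dq/dtau) = (0.134554, 0.156875); Gamma_ppp = -21.983386, Gamma_ppq = 8.098654, Gamma_pqq = -2.906729, Gamma_qpp = -67.207002, Gamma_qpq = 23.148407, Gamma_qqq = -7.549480; k3 = (0.134554, 0.156875, 0.127644, 0.425321)
  k4: at (p, q) = (0.520183, 1.023531), (dp/dtau, dq/dtau) = (0.144147, 0.188798); Gamma_ppp = -22.196101, Gamma_ppq = 8.264493, Gamma_pqq = -2.983712, Gamma_qpp = -67.135708, Gamma_qpq = 23.386093, Gamma_qqq = -7.690809; k4 = (0.144147, 0.188798, 0.117720, 0.396212)
  Y <- Y + (h/6)(k1 + 2k2 + 2k3 + k4): p = 0.5202, q = 1.0236, dp/dtau = 0.1441, dq/dtau = 0.1887
step 2:
  k1: at (p, q) = (0.520217, 1.023629), (dp/dtau, dq/dtau) = (0.144102, 0.188689); Gamma_ppp = -22.197569, Gamma_ppq = 8.265291, Gamma_pqq = -2.984019, Gamma_qpp = -67.138388, Gamma_qpq = 23.387719, Gamma_qqq = -7.691465; k1 = (0.144102, 0.188689, 0.117708, 0.396149)
  k2: at (p, q) = (0.531025, 1.037781), (dp/dtau, dq/dtau) = (0.152930, 0.218401); Gamma_ppp = -22.413341, Gamma_ppq = 8.437514, Gamma_pqq = -3.063660, Gamma_qpp = -67.067495, Gamma_qpq = 23.631732, Gamma_qqq = -7.835299; k2 = (0.152930, 0.218401, 0.106701, 0.363681)
  k3: at (p, q) = (0.531687, 1.040009), (dp/dtau, dq/dtau) = (0.152104, 0.215965); Gamma_ppp = -22.442766, Gamma_ppq = 8.453017, Gamma_pqq = -3.069351, Gamma_qpp = -67.128670, Gamma_qpq = 23.664644, Gamma_qqq = -7.847675; k3 = (0.152104, 0.215965, 0.107037, 0.364362)
  k4: at (p, q) = (0.543033, 1.056024), (dp/dtau, dq/dtau) = (0.160157, 0.243344); Gamma_ppp = -22.637625, Gamma_ppq = 8.620262, Gamma_pqq = -3.147194, Gamma_qpp = -67.008178, Gamma_qpq = 23.889728, Gamma_qqq = -7.983786; k4 = (0.160157, 0.243344, 0.095109, 0.329432)
  Y <- Y + (h/6)(k1 + 2k2 + 2k3 + k4): p = 0.5431, q = 1.0561, dp/dtau = 0.1601, dq/dtau = 0.2432
step 3:
  k1: at (p, q) = (0.543076, 1.056148), (dp/dtau, dq/dtau) = (0.160109, 0.243231); Gamma_ppp = -22.639035, Gamma_ppq = 8.621086, Gamma_pqq = -3.147509, Gamma_qpp = -67.010611, Gamma_qpq = 23.891335, Gamma_qqq = -7.984430; k1 = (0.160109, 0.243231, 0.095090, 0.329357)
  k2: at (p, q) = (0.555084, 1.074390), (dp/dtau, dq/dtau) = (0.167241, 0.267933); Gamma_ppp = -22.809737, Gamma_ppq = 8.782137, Gamma_pqq = -3.222929, Gamma_qpp = -66.832943, Gamma_qpq = 24.094514, Gamma_qqq = -8.111338; k2 = (0.167241, 0.267933, 0.082302, 0.292264)
  k3: at (p, q) = (0.555619, 1.076243), (dp/dtau, dq/dtau) = (0.166282, 0.265151); Gamma_ppp = -22.827339, Gamma_ppq = 8.792058, Gamma_pqq = -3.226461, Gamma_qpp = -66.869253, Gamma_qpq = 24.114937, Gamma_qqq = -8.118735; k3 = (0.166282, 0.265151, 0.082724, 0.293254)
  k4: at (p, q) = (0.568018, 1.095921), (dp/dtau, dq/dtau) = (0.172518, 0.287219); Gamma_ppp = -22.952202, Gamma_ppq = 8.935628, Gamma_pqq = -3.294928, Gamma_qpp = -66.592603, Gamma_qpq = 24.272799, Gamma_qqq = -8.226723; k4 = (0.172518, 0.287219, 0.069399, 0.255162)
  Y <- Y + (h/6)(k1 + 2k2 + 2k3 + k4): p = 0.5681, q = 1.0961, dp/dtau = 0.1725, dq/dtau = 0.2871

Answer: p = 0.5681, q = 1.0961, dp/dtau = 0.1725, dq/dtau = 0.2871


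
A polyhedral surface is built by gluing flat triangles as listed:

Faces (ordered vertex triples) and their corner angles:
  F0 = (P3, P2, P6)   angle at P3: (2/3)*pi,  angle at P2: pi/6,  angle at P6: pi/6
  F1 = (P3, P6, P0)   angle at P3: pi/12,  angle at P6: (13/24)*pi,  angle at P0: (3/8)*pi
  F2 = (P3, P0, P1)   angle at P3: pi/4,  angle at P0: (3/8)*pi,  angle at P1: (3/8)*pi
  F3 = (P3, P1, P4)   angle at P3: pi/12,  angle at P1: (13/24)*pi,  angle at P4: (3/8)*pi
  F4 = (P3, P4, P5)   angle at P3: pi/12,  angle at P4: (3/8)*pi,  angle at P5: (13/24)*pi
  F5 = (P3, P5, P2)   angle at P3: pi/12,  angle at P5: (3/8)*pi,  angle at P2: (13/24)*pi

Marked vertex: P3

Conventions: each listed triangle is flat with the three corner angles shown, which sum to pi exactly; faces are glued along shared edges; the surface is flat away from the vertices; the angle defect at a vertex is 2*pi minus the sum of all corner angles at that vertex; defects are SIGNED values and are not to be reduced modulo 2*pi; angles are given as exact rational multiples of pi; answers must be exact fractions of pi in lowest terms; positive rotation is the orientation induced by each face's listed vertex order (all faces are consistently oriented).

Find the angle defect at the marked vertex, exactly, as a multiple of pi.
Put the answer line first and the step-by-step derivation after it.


Answer: defect(P3) = (3/4)*pi

Sum of corner angles at P3: (5/4)*pi
defect = 2*pi - (5/4)*pi


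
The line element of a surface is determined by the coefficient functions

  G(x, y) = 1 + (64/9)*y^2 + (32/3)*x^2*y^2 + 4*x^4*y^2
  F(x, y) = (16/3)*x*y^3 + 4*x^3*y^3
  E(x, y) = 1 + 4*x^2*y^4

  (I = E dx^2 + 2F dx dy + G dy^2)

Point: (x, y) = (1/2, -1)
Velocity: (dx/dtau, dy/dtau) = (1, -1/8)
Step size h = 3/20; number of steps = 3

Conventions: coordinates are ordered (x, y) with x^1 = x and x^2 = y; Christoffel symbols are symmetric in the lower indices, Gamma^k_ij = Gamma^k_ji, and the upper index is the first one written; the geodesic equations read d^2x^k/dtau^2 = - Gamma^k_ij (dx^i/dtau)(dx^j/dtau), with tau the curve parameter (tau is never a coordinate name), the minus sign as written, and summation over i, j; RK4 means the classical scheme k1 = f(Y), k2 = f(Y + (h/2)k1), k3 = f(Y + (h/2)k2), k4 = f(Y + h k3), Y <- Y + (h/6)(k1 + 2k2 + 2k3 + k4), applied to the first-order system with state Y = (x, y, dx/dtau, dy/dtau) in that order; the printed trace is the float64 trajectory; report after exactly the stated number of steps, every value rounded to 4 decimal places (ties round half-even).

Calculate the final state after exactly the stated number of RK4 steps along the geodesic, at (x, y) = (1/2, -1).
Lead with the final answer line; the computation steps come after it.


Answer: x = 0.9317, y = -1.0056, dx/dtau = 0.9275, dy/dtau = 0.0675

f(Y) = (dx/dtau, dy/dtau, -Gamma^x_ij Y'^i Y'^j, -Gamma^y_ij Y'^i Y'^j) with the Gammas evaluated at the stage position; h = 0.150000; intermediate values shown to 6 dp
step 0: x = 0.5000, y = -1.0000, dx/dtau = 1.0000, dy/dtau = -0.1250
step 1:
  k1: at (x, y) = (0.500000, -1.000000), (dx/dtau, dy/dtau) = (1.000000, -0.125000); Gamma_xxx = 0.166282, Gamma_xxy = -0.166282, Gamma_xyy = 0.263279, Gamma_yxx = -0.526559, Gamma_yxy = 0.526559, Gamma_yyy = -0.833718; k1 = (1.000000, -0.125000, -0.211966, 0.671225)
  k2: at (x, y) = (0.575000, -1.009375), (dx/dtau, dy/dtau) = (0.984103, -0.074658); Gamma_xxx = 0.174824, Gamma_xxy = -0.199180, Gamma_xyy = 0.285521, Gamma_yxx = -0.501213, Gamma_yxy = 0.571041, Gamma_yyy = -0.818577; k2 = (0.984103, -0.074658, -0.200169, 0.573876)
  k3: at (x, y) = (0.573808, -1.005599), (dx/dtau, dy/dtau) = (0.984987, -0.081959); Gamma_xxx = 0.173501, Gamma_xxy = -0.198003, Gamma_xyy = 0.285257, Gamma_yxx = -0.499913, Gamma_yxy = 0.570513, Gamma_yyy = -0.821920; k3 = (0.984987, -0.081959, -0.202216, 0.582651)
  k4: at (x, y) = (0.647748, -1.012294), (dx/dtau, dy/dtau) = (0.969668, -0.037602); Gamma_xxx = 0.177166, Gamma_xxy = -0.226730, Gamma_xyy = 0.303059, Gamma_yxx = -0.473617, Gamma_yxy = 0.606117, Gamma_yyy = -0.810165; k4 = (0.969668, -0.037602, -0.183544, 0.490666)
  Y <- Y + (h/6)(k1 + 2k2 + 2k3 + k4): x = 0.6477, y = -1.0119, dx/dtau = 0.9700, dy/dtau = -0.0381
step 2:
  k1: at (x, y) = (0.647696, -1.011896), (dx/dtau, dy/dtau) = (0.969993, -0.038126); Gamma_xxx = 0.177034, Gamma_xxy = -0.226632, Gamma_xyy = 0.303059, Gamma_yxx = -0.473469, Gamma_yxy = 0.606118, Gamma_yyy = -0.810519; k1 = (0.969993, -0.038126, -0.183772, 0.491490)
  k2: at (x, y) = (0.720446, -1.014755), (dx/dtau, dy/dtau) = (0.956210, -0.001265); Gamma_xxx = 0.176275, Gamma_xxy = -0.250300, Gamma_xyy = 0.317101, Gamma_yxx = -0.446640, Gamma_yxy = 0.634202, Gamma_yyy = -0.803460; k2 = (0.956210, -0.001265, -0.161781, 0.409915)
  k3: at (x, y) = (0.719412, -1.011991), (dx/dtau, dy/dtau) = (0.957859, -0.007383); Gamma_xxx = 0.175424, Gamma_xxy = -0.249413, Gamma_xyy = 0.317041, Gamma_yxx = -0.445979, Gamma_yxy = 0.634082, Gamma_yyy = -0.806011; k3 = (0.957859, -0.007383, -0.164495, 0.418195)
  k4: at (x, y) = (0.791375, -1.013003), (dx/dtau, dy/dtau) = (0.945319, 0.024603); Gamma_xxx = 0.171822, Gamma_xxy = -0.268460, Gamma_xyy = 0.328114, Gamma_yxx = -0.420004, Gamma_yxy = 0.656229, Gamma_yyy = -0.802050; k4 = (0.945319, 0.024603, -0.141256, 0.345288)
  Y <- Y + (h/6)(k1 + 2k2 + 2k3 + k4): x = 0.7913, y = -1.0127, dx/dtau = 0.9456, dy/dtau = 0.0242
step 3:
  k1: at (x, y) = (0.791282, -1.012666), (dx/dtau, dy/dtau) = (0.945554, 0.024199); Gamma_xxx = 0.171723, Gamma_xxy = -0.268364, Gamma_xyy = 0.328120, Gamma_yxx = -0.419921, Gamma_yxy = 0.656240, Gamma_yyy = -0.802365; k1 = (0.945554, 0.024199, -0.141444, 0.345878)
  k2: at (x, y) = (0.862199, -1.010851), (dx/dtau, dy/dtau) = (0.934945, 0.050140); Gamma_xxx = 0.165696, Gamma_xxy = -0.282659, Gamma_xyy = 0.336756, Gamma_yxx = -0.394817, Gamma_yxy = 0.673513, Gamma_yyy = -0.802415; k2 = (0.934945, 0.050140, -0.119185, 0.283990)
  k3: at (x, y) = (0.861403, -1.008906), (dx/dtau, dy/dtau) = (0.936615, 0.045498); Gamma_xxx = 0.165188, Gamma_xxy = -0.282075, Gamma_xyy = 0.336798, Gamma_yxx = -0.394469, Gamma_yxy = 0.673596, Gamma_yyy = -0.804272; k3 = (0.936615, 0.045498, -0.121567, 0.290303)
  k4: at (x, y) = (0.931775, -1.005842), (dx/dtau, dy/dtau) = (0.927318, 0.067744); Gamma_xxx = 0.157846, Gamma_xxy = -0.292445, Gamma_xyy = 0.343478, Gamma_yxx = -0.370781, Gamma_yxy = 0.686956, Gamma_yyy = -0.806835; k4 = (0.927318, 0.067744, -0.100568, 0.236235)
  Y <- Y + (h/6)(k1 + 2k2 + 2k3 + k4): x = 0.9317, y = -1.0056, dx/dtau = 0.9275, dy/dtau = 0.0675


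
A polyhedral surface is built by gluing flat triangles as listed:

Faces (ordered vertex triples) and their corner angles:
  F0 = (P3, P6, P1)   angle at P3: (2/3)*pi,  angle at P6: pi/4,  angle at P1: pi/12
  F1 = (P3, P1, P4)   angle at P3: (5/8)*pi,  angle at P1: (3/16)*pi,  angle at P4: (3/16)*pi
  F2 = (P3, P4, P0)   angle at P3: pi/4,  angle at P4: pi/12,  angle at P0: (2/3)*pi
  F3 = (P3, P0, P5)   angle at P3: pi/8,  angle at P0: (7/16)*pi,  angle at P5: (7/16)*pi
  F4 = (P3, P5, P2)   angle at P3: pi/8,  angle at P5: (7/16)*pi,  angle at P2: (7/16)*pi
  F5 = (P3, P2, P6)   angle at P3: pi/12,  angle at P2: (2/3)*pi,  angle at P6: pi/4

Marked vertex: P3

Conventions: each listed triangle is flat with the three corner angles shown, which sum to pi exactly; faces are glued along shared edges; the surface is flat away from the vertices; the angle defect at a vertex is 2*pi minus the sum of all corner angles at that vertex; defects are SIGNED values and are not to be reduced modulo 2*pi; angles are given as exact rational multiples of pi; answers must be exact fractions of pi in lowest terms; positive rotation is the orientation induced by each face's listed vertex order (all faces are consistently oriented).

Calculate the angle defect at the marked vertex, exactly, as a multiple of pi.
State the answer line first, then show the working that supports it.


Answer: defect(P3) = pi/8

Sum of corner angles at P3: (15/8)*pi
defect = 2*pi - (15/8)*pi


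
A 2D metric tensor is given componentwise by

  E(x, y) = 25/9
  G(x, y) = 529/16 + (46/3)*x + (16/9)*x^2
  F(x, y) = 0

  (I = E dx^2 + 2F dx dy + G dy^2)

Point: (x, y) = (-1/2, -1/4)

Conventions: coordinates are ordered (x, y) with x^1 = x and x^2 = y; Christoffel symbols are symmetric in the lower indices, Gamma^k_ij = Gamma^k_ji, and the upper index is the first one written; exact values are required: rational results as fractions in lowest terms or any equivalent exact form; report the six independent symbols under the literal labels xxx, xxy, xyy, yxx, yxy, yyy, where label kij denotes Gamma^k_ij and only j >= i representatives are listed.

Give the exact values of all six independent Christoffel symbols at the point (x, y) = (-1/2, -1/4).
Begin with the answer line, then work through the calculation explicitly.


Answer: Gamma_xxx = 0, Gamma_xxy = 0, Gamma_xyy = -61/25, Gamma_yxx = 0, Gamma_yxy = 16/61, Gamma_yyy = 0

E = 25/9, F = 0, G = 3721/144 at the point
E_x = 0, E_y = 0, F_x = 0, F_y = 0, G_x = 122/9, G_y = 0
EG - F^2 = 93025/1296;  g^inv = (1296/93025) * [[3721/144, 0], [0, 25/9]]
first-kind symbols [ij,l] = (1/2)(d_i g_jl + d_j g_il - d_l g_ij): [xx,x] = E_x/2 = 0, [xx,y] = F_x - E_y/2 = 0, [xy,x] = E_y/2 = 0, [xy,y] = G_x/2 = 61/9, [yy,x] = F_y - G_x/2 = -61/9, [yy,y] = G_y/2 = 0
Gamma^x_ij = (G*[ij,x] - F*[ij,y])/(EG - F^2), Gamma^y_ij = (E*[ij,y] - F*[ij,x])/(EG - F^2)


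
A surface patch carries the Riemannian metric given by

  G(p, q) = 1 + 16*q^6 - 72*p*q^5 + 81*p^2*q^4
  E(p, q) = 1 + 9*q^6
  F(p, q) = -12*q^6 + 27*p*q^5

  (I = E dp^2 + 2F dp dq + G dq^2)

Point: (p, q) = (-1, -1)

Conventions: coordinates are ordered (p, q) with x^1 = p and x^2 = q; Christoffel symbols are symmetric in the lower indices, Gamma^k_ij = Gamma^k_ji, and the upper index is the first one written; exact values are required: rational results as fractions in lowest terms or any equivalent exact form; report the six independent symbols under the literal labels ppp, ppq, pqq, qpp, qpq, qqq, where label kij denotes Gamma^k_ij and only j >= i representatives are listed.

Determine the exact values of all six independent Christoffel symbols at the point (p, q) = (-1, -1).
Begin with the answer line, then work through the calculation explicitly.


Answer: Gamma_ppp = 0, Gamma_ppq = -27/35, Gamma_pqq = -18/35, Gamma_qpp = 0, Gamma_qpq = -9/7, Gamma_qqq = -6/7

E = 10, F = 15, G = 26 at the point
E_p = 0, E_q = -54, F_p = -27, F_q = -63, G_p = -90, G_q = -60
EG - F^2 = 35;  g^inv = (1/35) * [[26, -15], [-15, 10]]
first-kind symbols [ij,l] = (1/2)(d_i g_jl + d_j g_il - d_l g_ij): [pp,p] = E_p/2 = 0, [pp,q] = F_p - E_q/2 = 0, [pq,p] = E_q/2 = -27, [pq,q] = G_p/2 = -45, [qq,p] = F_q - G_p/2 = -18, [qq,q] = G_q/2 = -30
Gamma^p_ij = (G*[ij,p] - F*[ij,q])/(EG - F^2), Gamma^q_ij = (E*[ij,q] - F*[ij,p])/(EG - F^2)


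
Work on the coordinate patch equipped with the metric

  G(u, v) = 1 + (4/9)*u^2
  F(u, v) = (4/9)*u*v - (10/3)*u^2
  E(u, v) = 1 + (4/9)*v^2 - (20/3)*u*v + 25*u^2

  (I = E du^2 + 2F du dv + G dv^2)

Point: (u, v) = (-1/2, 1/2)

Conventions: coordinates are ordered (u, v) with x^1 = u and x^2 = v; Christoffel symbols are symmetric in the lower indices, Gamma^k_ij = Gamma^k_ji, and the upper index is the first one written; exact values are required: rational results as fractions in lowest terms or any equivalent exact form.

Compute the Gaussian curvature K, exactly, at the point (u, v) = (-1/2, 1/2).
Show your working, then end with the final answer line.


E = 325/36, F = -17/18, G = 10/9, EG - F^2 = 329/36 at the point
E_u = -85/3, E_v = 34/9, F_u = 32/9, F_v = -2/9, G_u = -4/9, G_v = 0
E_vv = 8/9, F_uv = 4/9, G_uu = 8/9
Compute both Brioschi determinants and normalise by (EG - F^2)^2.
M1 = [[-E_vv/2 + F_uv - G_uu/2, E_u/2, F_u - E_v/2], [F_v - G_u/2, E, F], [G_v/2, F, G]] = [[-4/9, -85/6, 5/3], [0, 325/36, -17/18], [0, -17/18, 10/9]]; det M1 = -329/81
M2 = [[0, E_v/2, G_u/2], [E_v/2, E, F], [G_u/2, F, G]] = [[0, 17/9, -2/9], [17/9, 325/36, -17/18], [-2/9, -17/18, 10/9]]; det M2 = -293/81
det M1 - det M2 = -4/9; K = -4/9 / (329/36)^2 = -576/108241

Answer: K = -576/108241


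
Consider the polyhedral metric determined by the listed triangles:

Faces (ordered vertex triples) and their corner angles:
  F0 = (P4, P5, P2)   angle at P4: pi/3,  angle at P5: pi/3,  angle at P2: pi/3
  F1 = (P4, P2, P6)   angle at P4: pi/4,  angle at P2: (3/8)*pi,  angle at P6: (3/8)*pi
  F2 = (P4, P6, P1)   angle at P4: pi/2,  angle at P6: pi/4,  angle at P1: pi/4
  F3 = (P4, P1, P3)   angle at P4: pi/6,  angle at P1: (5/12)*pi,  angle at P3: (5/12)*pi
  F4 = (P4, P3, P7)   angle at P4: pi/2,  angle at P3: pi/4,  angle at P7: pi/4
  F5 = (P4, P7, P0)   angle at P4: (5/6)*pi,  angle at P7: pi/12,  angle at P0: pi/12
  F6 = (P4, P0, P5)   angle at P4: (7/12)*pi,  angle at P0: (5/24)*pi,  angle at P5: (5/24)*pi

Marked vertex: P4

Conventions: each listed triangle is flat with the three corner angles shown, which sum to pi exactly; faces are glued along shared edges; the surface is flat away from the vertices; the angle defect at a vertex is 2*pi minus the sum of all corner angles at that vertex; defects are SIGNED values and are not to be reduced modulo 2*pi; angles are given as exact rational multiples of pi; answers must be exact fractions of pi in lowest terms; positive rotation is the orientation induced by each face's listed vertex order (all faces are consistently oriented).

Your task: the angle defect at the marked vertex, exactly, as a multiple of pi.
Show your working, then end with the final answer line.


Sum of corner angles at P4: (19/6)*pi
defect = 2*pi - (19/6)*pi

Answer: defect(P4) = (-7/6)*pi


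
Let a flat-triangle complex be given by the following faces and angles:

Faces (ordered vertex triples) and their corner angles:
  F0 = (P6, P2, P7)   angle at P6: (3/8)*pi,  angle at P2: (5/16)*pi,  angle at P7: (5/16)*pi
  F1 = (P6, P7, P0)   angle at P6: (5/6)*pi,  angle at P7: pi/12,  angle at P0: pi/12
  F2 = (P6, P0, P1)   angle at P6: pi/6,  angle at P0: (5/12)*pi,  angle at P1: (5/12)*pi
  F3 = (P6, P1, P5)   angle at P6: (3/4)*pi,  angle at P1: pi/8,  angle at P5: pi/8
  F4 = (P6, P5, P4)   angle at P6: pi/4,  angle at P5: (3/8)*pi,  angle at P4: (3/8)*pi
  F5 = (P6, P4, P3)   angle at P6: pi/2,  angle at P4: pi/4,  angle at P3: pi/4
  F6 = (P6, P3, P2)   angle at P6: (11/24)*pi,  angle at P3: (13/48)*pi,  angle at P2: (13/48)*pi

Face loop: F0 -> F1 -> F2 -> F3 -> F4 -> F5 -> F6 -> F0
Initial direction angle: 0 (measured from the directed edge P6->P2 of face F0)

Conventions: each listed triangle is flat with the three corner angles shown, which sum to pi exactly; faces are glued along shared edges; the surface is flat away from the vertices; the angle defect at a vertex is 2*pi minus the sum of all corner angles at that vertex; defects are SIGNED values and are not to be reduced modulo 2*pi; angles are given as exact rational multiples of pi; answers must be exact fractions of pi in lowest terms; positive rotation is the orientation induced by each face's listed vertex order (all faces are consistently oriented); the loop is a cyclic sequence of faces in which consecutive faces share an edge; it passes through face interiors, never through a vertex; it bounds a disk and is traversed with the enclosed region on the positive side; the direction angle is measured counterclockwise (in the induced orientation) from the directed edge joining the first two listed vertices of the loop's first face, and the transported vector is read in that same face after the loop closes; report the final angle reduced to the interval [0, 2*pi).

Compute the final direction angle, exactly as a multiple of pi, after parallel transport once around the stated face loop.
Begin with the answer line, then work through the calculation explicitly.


Answer: final direction angle = (2/3)*pi

enclosed vertex P6: corner angles sum to (10/3)*pi, defect = 2*pi - (10/3)*pi = (-4/3)*pi
final direction = starting direction + enclosed defect total, reduced mod 2*pi (induced orientation)
final angle = 0 - (4/3)*pi = (2/3)*pi (mod 2*pi)


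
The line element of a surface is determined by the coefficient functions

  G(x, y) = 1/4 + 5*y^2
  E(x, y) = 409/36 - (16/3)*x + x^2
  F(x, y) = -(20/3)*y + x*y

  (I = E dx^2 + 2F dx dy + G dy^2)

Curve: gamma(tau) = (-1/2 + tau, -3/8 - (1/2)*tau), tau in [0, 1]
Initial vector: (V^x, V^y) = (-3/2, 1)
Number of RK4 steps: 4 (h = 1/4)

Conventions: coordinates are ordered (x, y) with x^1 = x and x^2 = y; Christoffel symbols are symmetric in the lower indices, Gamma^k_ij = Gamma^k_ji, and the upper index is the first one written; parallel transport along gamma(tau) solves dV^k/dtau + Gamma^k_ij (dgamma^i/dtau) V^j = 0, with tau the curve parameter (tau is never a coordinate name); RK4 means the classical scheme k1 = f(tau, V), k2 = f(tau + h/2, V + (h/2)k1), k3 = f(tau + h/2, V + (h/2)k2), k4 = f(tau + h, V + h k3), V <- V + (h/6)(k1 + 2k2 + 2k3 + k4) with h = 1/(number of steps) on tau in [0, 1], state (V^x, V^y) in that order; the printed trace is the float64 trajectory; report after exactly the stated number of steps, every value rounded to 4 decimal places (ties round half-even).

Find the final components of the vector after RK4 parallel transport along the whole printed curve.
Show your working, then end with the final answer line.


gamma'(tau) = (1, -1/2); f(tau, V)^k = -Gamma^k_ij(gamma(tau)) gamma'^i(tau) V^j; h = 1/4; intermediate values shown to 6 dp
curve data and Christoffel symbols at the stage parameters:
  tau = 0.000000: gamma = (-0.500000, -0.375000), gamma' = (1.000000, -0.500000); Gamma_xxx = -0.314824, Gamma_xxy = 0.000000, Gamma_xyy = -0.280568, Gamma_yxx = 0.494257, Gamma_yxy = 0.000000, Gamma_yyy = -1.176103
  tau = 0.125000: gamma = (-0.375000, -0.437500), gamma' = (1.000000, -0.500000); Gamma_xxx = -0.341394, Gamma_xxy = 0.000000, Gamma_xyy = -0.258652, Gamma_yxx = 0.508886, Gamma_yxy = 0.000000, Gamma_yyy = -1.152136
  tau = 0.250000: gamma = (-0.250000, -0.500000), gamma' = (1.000000, -0.500000); Gamma_xxx = -0.368739, Gamma_xxy = 0.000000, Gamma_xyy = -0.240987, Gamma_yxx = 0.516816, Gamma_yxy = 0.000000, Gamma_yyy = -1.111057
  tau = 0.375000: gamma = (-0.125000, -0.562500), gamma' = (1.000000, -0.500000); Gamma_xxx = -0.397035, Gamma_xxy = 0.000000, Gamma_xyy = -0.227325, Gamma_yxx = 0.520896, Gamma_yxy = 0.000000, Gamma_yyy = -1.061142
  tau = 0.500000: gamma = (0.000000, -0.625000), gamma' = (1.000000, -0.500000); Gamma_xxx = -0.426510, Gamma_xxy = 0.000000, Gamma_xyy = -0.217330, Gamma_yxx = 0.522950, Gamma_yxy = 0.000000, Gamma_yyy = -1.007414
  tau = 0.625000: gamma = (0.125000, -0.687500), gamma' = (1.000000, -0.500000); Gamma_xxx = -0.457382, Gamma_xxy = 0.000000, Gamma_xyy = -0.210699, Gamma_yxx = 0.524064, Gamma_yxy = 0.000000, Gamma_yyy = -0.952788
  tau = 0.750000: gamma = (0.250000, -0.750000), gamma' = (1.000000, -0.500000); Gamma_xxx = -0.489796, Gamma_xxy = 0.000000, Gamma_xyy = -0.207221, Gamma_yxx = 0.524781, Gamma_yxy = 0.000000, Gamma_yyy = -0.898856
  tau = 0.875000: gamma = (0.375000, -0.812500), gamma' = (1.000000, -0.500000); Gamma_xxx = -0.523743, Gamma_xxy = 0.000000, Gamma_xyy = -0.206793, Gamma_yxx = 0.525198, Gamma_yxy = 0.000000, Gamma_yyy = -0.846400
  tau = 1.000000: gamma = (0.500000, -0.875000), gamma' = (1.000000, -0.500000); Gamma_xxx = -0.558929, Gamma_xxy = 0.000000, Gamma_xyy = -0.209422, Gamma_yxx = 0.524969, Gamma_yxy = 0.000000, Gamma_yyy = -0.795708
step 0: V^x = -1.5000, V^y = 1.0000
step 1: k1 = (-0.612520, 0.153334), k2 = (-0.670034, 0.215183), k3 = (-0.673488, 0.214387), k4 = (-0.742146, 0.276938); V <- V + (h/6)(k1 + 2k2 + 2k3 + k4): V^x = -1.6684, V^y = 1.0537
step 2: k1 = (-0.742174, 0.276883), k2 = (-0.822952, 0.339950), k3 = (-0.827857, 0.341027), k4 = (-0.923630, 0.407010); V <- V + (h/6)(k1 + 2k2 + 2k3 + k4): V^x = -1.8754, V^y = 1.1390
step 3: k1 = (-0.923634, 0.407023), k2 = (-1.035921, 0.476489), k3 = (-1.043256, 0.479708), k4 = (-1.176734, 0.555252); V <- V + (h/6)(k1 + 2k2 + 2k3 + k4): V^x = -2.1362, V^y = 1.2587
step 4: k1 = (-1.176702, 0.555301), k2 = (-1.333162, 0.637081), k3 = (-1.344462, 0.643026), k4 = (-1.530465, 0.733113); V <- V + (h/6)(k1 + 2k2 + 2k3 + k4): V^x = -2.4721, V^y = 1.4191

Answer: V^x = -2.4721, V^y = 1.4191


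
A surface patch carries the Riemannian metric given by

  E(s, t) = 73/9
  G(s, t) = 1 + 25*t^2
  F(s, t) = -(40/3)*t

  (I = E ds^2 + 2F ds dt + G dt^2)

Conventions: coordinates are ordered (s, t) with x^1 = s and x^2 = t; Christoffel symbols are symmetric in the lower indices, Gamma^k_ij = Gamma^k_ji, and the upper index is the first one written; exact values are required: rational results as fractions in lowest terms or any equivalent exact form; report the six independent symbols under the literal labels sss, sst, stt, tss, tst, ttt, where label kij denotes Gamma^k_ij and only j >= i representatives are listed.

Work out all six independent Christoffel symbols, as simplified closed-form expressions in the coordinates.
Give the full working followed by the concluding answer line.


E = 73/9; F = -(40/3)*t; G = 1 + 25*t^2
Gamma^k_ij = (1/2) g^{kl} (d_i g_jl + d_j g_il - d_l g_ij), with g^inv = (1/(EG-F^2)) [[G, -F], [-F, E]]
first partials: E_s = 0, E_t = 0, F_s = 0, F_t = -40/3, G_s = 0, G_t = 50*t
D = EG - F^2 = 73/9 + 25*t^2
expanded: Gamma^s_ss = (G E_s - 2F F_s + F E_t)/(2D), Gamma^s_st = (G E_t - F G_s)/(2D), Gamma^s_tt = (2G F_t - G G_s - F G_t)/(2D), Gamma^t_ss = (2E F_s - E E_t - F E_s)/(2D), Gamma^t_st = (E G_s - F E_t)/(2D), Gamma^t_tt = (E G_t - 2F F_t + F G_s)/(2D); substitute and cancel common factors

Answer: Gamma_sss = 0, Gamma_sst = 0, Gamma_stt = -120/(225*t^2 + 73), Gamma_tss = 0, Gamma_tst = 0, Gamma_ttt = 225*t/(225*t^2 + 73)


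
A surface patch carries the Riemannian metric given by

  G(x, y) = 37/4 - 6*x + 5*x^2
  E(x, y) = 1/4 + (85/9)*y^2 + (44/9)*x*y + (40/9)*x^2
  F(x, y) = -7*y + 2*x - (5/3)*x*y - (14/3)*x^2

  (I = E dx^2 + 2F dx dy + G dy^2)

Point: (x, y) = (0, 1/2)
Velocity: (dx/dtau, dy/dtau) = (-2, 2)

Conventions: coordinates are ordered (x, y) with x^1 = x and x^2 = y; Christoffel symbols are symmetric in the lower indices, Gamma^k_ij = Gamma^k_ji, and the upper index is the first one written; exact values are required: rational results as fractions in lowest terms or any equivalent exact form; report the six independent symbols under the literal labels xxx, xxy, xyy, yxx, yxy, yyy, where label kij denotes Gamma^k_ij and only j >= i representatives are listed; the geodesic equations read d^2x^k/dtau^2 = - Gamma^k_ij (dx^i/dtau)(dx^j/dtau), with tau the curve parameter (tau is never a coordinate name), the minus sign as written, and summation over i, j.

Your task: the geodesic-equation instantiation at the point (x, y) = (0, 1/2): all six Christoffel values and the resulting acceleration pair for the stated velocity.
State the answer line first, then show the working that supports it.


Answer: Gamma_xxx = -82/857, Gamma_xxy = 2389/857, Gamma_xyy = -2664/857, Gamma_yxx = -3244/7713, Gamma_yxy = 626/857, Gamma_yyy = -1008/857; accelerations (d^2x/dtau^2, d^2y/dtau^2) = (30096/857, 94336/7713)

E = 47/18, F = -7/2, G = 37/4 at the point
E_x = 22/9, E_y = 85/9, F_x = 7/6, F_y = -7, G_x = -6, G_y = 0
EG - F^2 = 857/72;  g^inv = (72/857) * [[37/4, 7/2], [7/2, 47/18]]
first-kind symbols [ij,l] = (1/2)(d_i g_jl + d_j g_il - d_l g_ij): [xx,x] = E_x/2 = 11/9, [xx,y] = F_x - E_y/2 = -32/9, [xy,x] = E_y/2 = 85/18, [xy,y] = G_x/2 = -3, [yy,x] = F_y - G_x/2 = -4, [yy,y] = G_y/2 = 0
Gamma^x_ij = (G*[ij,x] - F*[ij,y])/(EG - F^2), Gamma^y_ij = (E*[ij,y] - F*[ij,x])/(EG - F^2)
Gamma_xxx = -82/857, Gamma_xxy = 2389/857, Gamma_xyy = -2664/857, Gamma_yxx = -3244/7713, Gamma_yxy = 626/857, Gamma_yyy = -1008/857
d^2x/dtau^2 = -(Gamma_xxx*(-2)^2 + 2*Gamma_xxy*(-2)*(2) + Gamma_xyy*(2)^2) = 30096/857
d^2y/dtau^2 = -(Gamma_yxx*(-2)^2 + 2*Gamma_yxy*(-2)*(2) + Gamma_yyy*(2)^2) = 94336/7713


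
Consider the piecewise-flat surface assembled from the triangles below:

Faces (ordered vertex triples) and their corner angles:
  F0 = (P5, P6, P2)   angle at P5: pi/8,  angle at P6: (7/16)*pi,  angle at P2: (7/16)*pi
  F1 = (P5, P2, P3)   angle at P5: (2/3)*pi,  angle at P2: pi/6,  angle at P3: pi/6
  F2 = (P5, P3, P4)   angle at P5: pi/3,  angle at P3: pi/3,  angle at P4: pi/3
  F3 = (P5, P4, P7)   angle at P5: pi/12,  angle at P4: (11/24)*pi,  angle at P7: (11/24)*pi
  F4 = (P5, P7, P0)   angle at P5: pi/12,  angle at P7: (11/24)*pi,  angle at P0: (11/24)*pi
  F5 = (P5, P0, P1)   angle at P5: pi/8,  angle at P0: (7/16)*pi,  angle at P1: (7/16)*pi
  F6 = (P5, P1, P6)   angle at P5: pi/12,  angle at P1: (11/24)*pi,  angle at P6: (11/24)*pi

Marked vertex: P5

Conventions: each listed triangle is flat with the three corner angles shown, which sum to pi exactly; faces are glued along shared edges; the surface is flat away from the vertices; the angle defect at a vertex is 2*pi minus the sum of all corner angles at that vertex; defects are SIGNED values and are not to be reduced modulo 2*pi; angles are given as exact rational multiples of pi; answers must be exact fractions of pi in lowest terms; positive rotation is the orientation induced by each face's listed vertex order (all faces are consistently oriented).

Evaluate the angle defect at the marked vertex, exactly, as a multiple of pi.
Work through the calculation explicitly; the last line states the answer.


Sum of corner angles at P5: (3/2)*pi
defect = 2*pi - (3/2)*pi

Answer: defect(P5) = pi/2


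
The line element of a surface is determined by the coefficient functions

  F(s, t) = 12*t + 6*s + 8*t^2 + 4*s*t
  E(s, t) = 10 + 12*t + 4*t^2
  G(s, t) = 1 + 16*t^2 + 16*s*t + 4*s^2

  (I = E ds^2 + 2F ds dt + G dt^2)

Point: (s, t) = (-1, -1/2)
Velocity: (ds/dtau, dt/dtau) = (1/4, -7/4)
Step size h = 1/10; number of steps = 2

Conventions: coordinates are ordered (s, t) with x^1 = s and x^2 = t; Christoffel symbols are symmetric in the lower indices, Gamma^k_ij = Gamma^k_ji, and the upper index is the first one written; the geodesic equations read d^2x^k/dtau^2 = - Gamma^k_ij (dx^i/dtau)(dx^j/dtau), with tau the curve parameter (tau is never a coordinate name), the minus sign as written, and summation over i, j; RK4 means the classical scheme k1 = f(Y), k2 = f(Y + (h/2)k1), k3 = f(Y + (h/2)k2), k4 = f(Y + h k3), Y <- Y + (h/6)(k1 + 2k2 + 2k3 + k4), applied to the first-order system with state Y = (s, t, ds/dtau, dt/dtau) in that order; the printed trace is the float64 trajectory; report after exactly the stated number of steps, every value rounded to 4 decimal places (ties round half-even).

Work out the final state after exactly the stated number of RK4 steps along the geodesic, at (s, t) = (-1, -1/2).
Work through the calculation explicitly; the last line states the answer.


f(Y) = (ds/dtau, dt/dtau, -Gamma^s_ij Y'^i Y'^j, -Gamma^t_ij Y'^i Y'^j) with the Gammas evaluated at the stage position; h = 0.100000; intermediate values shown to 6 dp
step 0: s = -1.0000, t = -0.5000, ds/dtau = 0.2500, dt/dtau = -1.7500
step 1:
  k1: at (s, t) = (-1.000000, -0.500000), (ds/dtau, dt/dtau) = (0.250000, -1.750000); Gamma_sss = 0.000000, Gamma_sst = 0.190476, Gamma_stt = 0.380952, Gamma_tss = 0.000000, Gamma_tst = -0.380952, Gamma_ttt = -0.761905; k1 = (0.250000, -1.750000, -1.000000, 2.000000)
  k2: at (s, t) = (-0.987500, -0.587500), (ds/dtau, dt/dtau) = (0.200000, -1.650000); Gamma_sss = 0.000000, Gamma_sst = 0.158446, Gamma_stt = 0.316892, Gamma_tss = 0.000000, Gamma_tst = -0.375495, Gamma_ttt = -0.750990; k2 = (0.200000, -1.650000, -0.758164, 1.796744)
  k3: at (s, t) = (-0.990000, -0.582500), (ds/dtau, dt/dtau) = (0.212092, -1.660163); Gamma_sss = 0.000000, Gamma_sst = 0.159959, Gamma_stt = 0.319919, Gamma_tss = 0.000000, Gamma_tst = -0.375708, Gamma_ttt = -0.751417; k3 = (0.212092, -1.660163, -0.769095, 1.806431)
  k4: at (s, t) = (-0.978791, -0.666016), (ds/dtau, dt/dtau) = (0.173090, -1.569357); Gamma_sss = 0.000000, Gamma_sst = 0.132685, Gamma_stt = 0.265370, Gamma_tss = 0.000000, Gamma_tst = -0.367647, Gamma_ttt = -0.735295; k4 = (0.173090, -1.569357, -0.581490, 1.611208)
  Y <- Y + (h/6)(k1 + 2k2 + 2k3 + k4): s = -0.9792, t = -0.6657, ds/dtau = 0.1727, dt/dtau = -1.5697
step 2:
  k1: at (s, t) = (-0.979212, -0.665661), (ds/dtau, dt/dtau) = (0.172733, -1.569707); Gamma_sss = 0.000000, Gamma_sst = 0.132757, Gamma_stt = 0.265515, Gamma_tss = 0.000000, Gamma_tst = -0.367645, Gamma_ttt = -0.735290; k1 = (0.172733, -1.569707, -0.582231, 1.612373)
  k2: at (s, t) = (-0.970575, -0.744147), (ds/dtau, dt/dtau) = (0.143622, -1.489089); Gamma_sss = 0.000000, Gamma_sst = 0.110065, Gamma_stt = 0.220130, Gamma_tss = 0.000000, Gamma_tst = -0.358052, Gamma_ttt = -0.716104; k2 = (0.143622, -1.489089, -0.441034, 1.434729)
  k3: at (s, t) = (-0.972031, -0.740116), (ds/dtau, dt/dtau) = (0.150682, -1.497971); Gamma_sss = 0.000000, Gamma_sst = 0.111078, Gamma_stt = 0.222155, Gamma_tss = 0.000000, Gamma_tst = -0.358465, Gamma_ttt = -0.716929; k3 = (0.150682, -1.497971, -0.448354, 1.446907)
  k4: at (s, t) = (-0.964144, -0.815458), (ds/dtau, dt/dtau) = (0.127898, -1.425017); Gamma_sss = 0.000000, Gamma_sst = 0.091849, Gamma_stt = 0.183697, Gamma_tss = 0.000000, Gamma_tst = -0.348193, Gamma_ttt = -0.696386; k4 = (0.127898, -1.425017, -0.339549, 1.287211)
  Y <- Y + (h/6)(k1 + 2k2 + 2k3 + k4): s = -0.9644, t = -0.8151, ds/dtau = 0.1277, dt/dtau = -1.4253

Answer: s = -0.9644, t = -0.8151, ds/dtau = 0.1277, dt/dtau = -1.4253


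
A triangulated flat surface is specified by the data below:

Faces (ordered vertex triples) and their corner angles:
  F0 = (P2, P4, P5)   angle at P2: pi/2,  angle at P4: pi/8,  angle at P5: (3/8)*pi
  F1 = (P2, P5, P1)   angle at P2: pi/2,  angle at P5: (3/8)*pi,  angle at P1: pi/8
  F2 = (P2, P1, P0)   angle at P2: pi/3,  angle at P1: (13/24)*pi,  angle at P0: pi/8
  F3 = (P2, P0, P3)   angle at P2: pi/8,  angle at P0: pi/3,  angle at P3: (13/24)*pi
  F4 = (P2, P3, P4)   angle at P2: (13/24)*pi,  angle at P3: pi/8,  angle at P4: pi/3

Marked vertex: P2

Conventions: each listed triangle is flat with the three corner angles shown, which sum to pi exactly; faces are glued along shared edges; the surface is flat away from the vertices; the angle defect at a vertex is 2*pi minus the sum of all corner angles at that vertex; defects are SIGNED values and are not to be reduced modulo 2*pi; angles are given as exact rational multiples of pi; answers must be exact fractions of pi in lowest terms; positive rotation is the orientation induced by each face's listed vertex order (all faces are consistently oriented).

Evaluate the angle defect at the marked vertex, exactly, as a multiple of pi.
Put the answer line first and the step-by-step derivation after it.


Answer: defect(P2) = 0

Sum of corner angles at P2: 2*pi
defect = 2*pi - 2*pi


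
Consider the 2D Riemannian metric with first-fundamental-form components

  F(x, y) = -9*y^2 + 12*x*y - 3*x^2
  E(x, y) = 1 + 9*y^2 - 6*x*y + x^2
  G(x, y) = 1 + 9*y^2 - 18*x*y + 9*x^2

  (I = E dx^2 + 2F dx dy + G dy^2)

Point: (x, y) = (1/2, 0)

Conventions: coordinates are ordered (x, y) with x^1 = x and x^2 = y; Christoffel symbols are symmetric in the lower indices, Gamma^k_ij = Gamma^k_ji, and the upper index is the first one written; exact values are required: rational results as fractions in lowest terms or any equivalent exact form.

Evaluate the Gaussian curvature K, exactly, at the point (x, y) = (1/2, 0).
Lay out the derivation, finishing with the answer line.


E = 5/4, F = -3/4, G = 13/4, EG - F^2 = 7/2 at the point
E_x = 1, E_y = -3, F_x = -3, F_y = 6, G_x = 9, G_y = -9
E_yy = 18, F_xy = 12, G_xx = 18
Compute both Brioschi determinants and normalise by (EG - F^2)^2.
M1 = [[-E_yy/2 + F_xy - G_xx/2, E_x/2, F_x - E_y/2], [F_y - G_x/2, E, F], [G_y/2, F, G]] = [[-6, 1/2, -3/2], [3/2, 5/4, -3/4], [-9/2, -3/4, 13/4]]; det M1 = -57/2
M2 = [[0, E_y/2, G_x/2], [E_y/2, E, F], [G_x/2, F, G]] = [[0, -3/2, 9/2], [-3/2, 5/4, -3/4], [9/2, -3/4, 13/4]]; det M2 = -45/2
det M1 - det M2 = -6; K = -6 / (7/2)^2 = -24/49

Answer: K = -24/49


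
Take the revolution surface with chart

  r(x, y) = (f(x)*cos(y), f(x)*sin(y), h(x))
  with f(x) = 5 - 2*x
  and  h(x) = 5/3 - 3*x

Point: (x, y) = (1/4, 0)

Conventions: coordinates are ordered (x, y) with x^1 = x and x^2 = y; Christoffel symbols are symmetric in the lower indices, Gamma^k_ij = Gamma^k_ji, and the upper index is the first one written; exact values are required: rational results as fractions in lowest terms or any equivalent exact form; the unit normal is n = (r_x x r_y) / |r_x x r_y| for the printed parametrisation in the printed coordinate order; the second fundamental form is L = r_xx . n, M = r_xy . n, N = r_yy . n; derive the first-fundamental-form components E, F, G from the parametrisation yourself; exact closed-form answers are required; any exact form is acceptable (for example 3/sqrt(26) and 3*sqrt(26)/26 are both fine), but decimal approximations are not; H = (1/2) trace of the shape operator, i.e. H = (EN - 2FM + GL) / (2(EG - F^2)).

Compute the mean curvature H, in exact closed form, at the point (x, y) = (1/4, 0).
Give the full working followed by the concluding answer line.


f = 9/2, f' = -2, f'' = 0, h' = -3, h'' = 0
E = 13, F = 0, G = 81/4; answer radicand W^2 = 13
unnormalised second-form numerators: l = 0, m = 0, n = -27/2; L = l/sqrt(13), and similarly M = m/sqrt(W^2), N = n/sqrt(W^2)
H = (E*n - 2*F*m + G*l) / (2*(EG - F^2)*sqrt(W^2)); E*n - 2*F*m + G*l = -351/2, EG - F^2 = 1053/4, so H = (-1/3)/sqrt(13)

Answer: H = -sqrt(13)/39


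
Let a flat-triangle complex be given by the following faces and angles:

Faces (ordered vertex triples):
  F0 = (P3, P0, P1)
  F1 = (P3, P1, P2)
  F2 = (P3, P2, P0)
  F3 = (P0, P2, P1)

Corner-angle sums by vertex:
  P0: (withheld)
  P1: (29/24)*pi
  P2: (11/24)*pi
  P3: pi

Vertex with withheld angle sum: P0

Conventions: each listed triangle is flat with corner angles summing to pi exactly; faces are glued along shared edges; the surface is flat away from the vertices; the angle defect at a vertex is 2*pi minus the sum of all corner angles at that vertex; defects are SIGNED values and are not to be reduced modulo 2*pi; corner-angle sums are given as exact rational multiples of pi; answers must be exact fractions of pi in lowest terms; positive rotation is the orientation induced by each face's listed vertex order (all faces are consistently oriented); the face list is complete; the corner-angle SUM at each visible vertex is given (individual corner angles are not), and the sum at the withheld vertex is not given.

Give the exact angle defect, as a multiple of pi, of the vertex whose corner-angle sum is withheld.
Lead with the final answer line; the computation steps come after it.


Answer: defect(P0) = (2/3)*pi

V = 4, E = 6, F = 4; chi = V - E + F = 2
Gauss-Bonnet: total defect = 2*pi*chi = 4*pi; visible defects sum to (10/3)*pi
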